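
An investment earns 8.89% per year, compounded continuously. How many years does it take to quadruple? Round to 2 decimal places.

15.59 years

e^(0.0889t) = 4, so 0.0889t = ln 4 ≈ 1.3863.
t ≈ 1.3863/0.0889 ≈ 15.5939.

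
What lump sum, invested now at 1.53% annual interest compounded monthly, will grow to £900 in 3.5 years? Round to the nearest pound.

Periodic rate = 1.53%/12 = 0.001275; 42 periods.
P = 900/(1 + 0.001275)^42 ≈ 900/1.05497376 ≈ 853.1018.

£853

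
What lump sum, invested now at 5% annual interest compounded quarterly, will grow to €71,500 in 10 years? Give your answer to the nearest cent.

€43,501.55

Periodic rate = 5%/4 = 0.0125; 40 periods.
P = 71,500/(1 + 0.0125)^40 ≈ 71,500/1.6436194635 ≈ 43,501.5535.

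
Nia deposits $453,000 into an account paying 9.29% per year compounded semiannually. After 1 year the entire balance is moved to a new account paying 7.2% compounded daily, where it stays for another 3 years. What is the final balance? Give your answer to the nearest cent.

$615,649.49

After 1 years at 9.29%: 453,000 × 1.0950576025 ≈ 496,061.0939.
Then 3 years at 7.2%: 496,061.0939 × 1.24107594218 ≈ 615,649.4895.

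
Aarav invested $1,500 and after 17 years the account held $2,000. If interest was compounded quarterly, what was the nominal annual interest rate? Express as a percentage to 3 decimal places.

1.696%

The 68-period growth factor is 2,000/1,500 = 1.33333.
r/4 = 1.33333^(1/68) − 1 ≈ 0.00423958, so r ≈ 4·0.00423958 = 1.69583%.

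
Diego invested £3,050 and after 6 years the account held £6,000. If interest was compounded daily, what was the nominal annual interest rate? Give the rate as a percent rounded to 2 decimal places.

(1 + r/365)^2190 = 6,000/3,050 = 1.96721.
1 + r/365 = 1.96721^(1/2190) ≈ 1.000309, so r/365 ≈ 0.000309006.
r ≈ 365·0.000309006 = 11.27871%.

11.28%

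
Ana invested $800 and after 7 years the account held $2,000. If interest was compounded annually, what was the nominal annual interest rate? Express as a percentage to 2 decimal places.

13.99%

The 7-period growth factor is 2,000/800 = 2.5.
r = 2.5^(1/7) − 1 ≈ 0.139852, i.e. 13.98523%.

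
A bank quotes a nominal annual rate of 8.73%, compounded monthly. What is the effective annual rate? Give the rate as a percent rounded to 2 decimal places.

EAR = (1 + 8.73%/12)^12 − 1 = (1 + 0.007275)^12 − 1.
(1 + 0.007275)^12 ≈ 1.090879, so EAR ≈ 9.08792%.

9.09%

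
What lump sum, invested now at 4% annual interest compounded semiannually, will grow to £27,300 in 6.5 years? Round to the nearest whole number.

£21,104

Periodic rate = 4%/2 = 0.02; 13 periods.
P = 27,300/(1 + 0.02)^13 ≈ 27,300/1.2936066305 ≈ 21,103.7879.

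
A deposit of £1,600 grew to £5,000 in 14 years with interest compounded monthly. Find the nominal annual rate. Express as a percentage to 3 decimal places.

8.166%

The 168-period growth factor is 5,000/1,600 = 3.125.
r/12 = 3.125^(1/168) − 1 ≈ 0.0068054, so r ≈ 12·0.0068054 = 8.16648%.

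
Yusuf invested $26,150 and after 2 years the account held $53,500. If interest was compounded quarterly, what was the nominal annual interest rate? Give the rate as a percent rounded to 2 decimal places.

37.44%

The 8-period growth factor is 53,500/26,150 = 2.04589.
r/4 = 2.04589^(1/8) − 1 ≈ 0.0936044, so r ≈ 4·0.0936044 = 37.44177%.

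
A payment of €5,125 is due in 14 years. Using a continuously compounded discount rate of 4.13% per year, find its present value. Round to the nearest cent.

P = A·e^(−rt) = 5,125·e^(−0.5782).
e^(−0.5782) ≈ 0.5609070912, so P ≈ 2,874.6488.

€2,874.65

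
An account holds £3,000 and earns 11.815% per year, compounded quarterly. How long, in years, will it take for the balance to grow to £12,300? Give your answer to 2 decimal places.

12.12 years

We need (1 + 0.0295375)^(4t) = 4.1, so 4t = ln 4.1 / ln 1.029537 ≈ 48.4714.
t ≈ 48.4714/4 = 12.1179 years.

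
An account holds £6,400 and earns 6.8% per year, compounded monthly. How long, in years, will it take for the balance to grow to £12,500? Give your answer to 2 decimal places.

9.87 years

(1 + 0.00566667)^(12t) = 12,500/6,400 = 1.9531.
12t·ln(1 + 0.00566667) = ln(1.9531); 12t = 0.66943/0.00565067 ≈ 118.4692.
t ≈ 9.8724 years.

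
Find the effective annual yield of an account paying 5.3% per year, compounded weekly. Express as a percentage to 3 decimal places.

5.440%

EAR = (1 + 5.3%/52)^52 − 1 = (1 + 0.00101923)^52 − 1.
(1 + 0.00101923)^52 ≈ 1.054401, so EAR ≈ 5.44012%.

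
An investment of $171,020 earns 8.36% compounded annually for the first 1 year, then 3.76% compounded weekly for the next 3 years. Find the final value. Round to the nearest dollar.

After 1 years at 8.36%: 171,020 × 1.0836 ≈ 185,317.2720.
Then 3 years at 3.76%: 185,317.2720 × 1.1193624007 ≈ 207,437.1865.

$207,437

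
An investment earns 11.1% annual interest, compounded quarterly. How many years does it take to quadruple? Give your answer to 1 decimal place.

12.7 years

(1 + 0.02775)^(4t) = 4.
4t = ln 4 / ln(1 + 0.02775) ≈ 1.3863/0.0273719 ≈ 50.6465.
t ≈ 12.6616.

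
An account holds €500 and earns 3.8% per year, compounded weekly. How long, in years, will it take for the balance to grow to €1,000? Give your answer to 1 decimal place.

18.2 years

We need (1 + 0.000730769)^(52t) = 2, so 52t = ln 2 / ln 1.000731 ≈ 948.8637.
t ≈ 948.8637/52 = 18.2474 years.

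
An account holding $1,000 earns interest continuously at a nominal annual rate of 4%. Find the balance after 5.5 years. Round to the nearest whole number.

$1,246

A = P·e^(rt) = 1,000·e^(0.04·5.5) = 1,000·e^0.22.
e^0.22 ≈ 1.246076731, so A ≈ 1,246.0767.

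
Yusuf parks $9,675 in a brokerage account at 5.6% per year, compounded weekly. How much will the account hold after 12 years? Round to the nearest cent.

$18,938.25

Growth factor = (1 + 0.056/52)^624 ≈ 1.9574417937.
A ≈ 9,675 × 1.9574417937 ≈ 18,938.2494.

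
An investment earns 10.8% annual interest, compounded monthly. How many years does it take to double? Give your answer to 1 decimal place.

6.4 years

(1 + 0.009)^(12t) = 2.
12t = ln 2 / ln(1 + 0.009) ≈ 0.69315/0.00895974 ≈ 77.3624.
t ≈ 6.4469.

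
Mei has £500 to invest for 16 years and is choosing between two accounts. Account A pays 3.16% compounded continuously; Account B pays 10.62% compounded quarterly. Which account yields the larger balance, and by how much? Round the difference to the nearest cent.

Account B, by £1,845.84

A: e^(0.0316·16) = e^0.5056 ≈ 1.65798001, so 500 × 1.65798001 ≈ 828.9900.
B: (1 + 0.02655)^64 ≈ 5.349668475, so 500 × 5.349668475 ≈ 2,674.8342.
Difference ≈ 1,845.8442 in favor of B.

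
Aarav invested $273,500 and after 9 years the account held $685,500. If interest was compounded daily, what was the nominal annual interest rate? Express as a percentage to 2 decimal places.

10.21%

The 3285-period growth factor is 685,500/273,500 = 2.5064.
r/365 = 2.5064^(1/3285) − 1 ≈ 0.000279749, so r ≈ 365·0.000279749 = 10.21084%.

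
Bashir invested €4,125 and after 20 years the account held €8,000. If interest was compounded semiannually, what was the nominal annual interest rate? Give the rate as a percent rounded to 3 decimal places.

The 40-period growth factor is 8,000/4,125 = 1.93939.
r/2 = 1.93939^(1/40) − 1 ≈ 0.0166973, so r ≈ 2·0.0166973 = 3.33945%.

3.339%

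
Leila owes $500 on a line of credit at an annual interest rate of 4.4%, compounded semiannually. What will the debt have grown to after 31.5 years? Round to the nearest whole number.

$1,970

Periodic rate = 4.4%/2 = 0.022; periods = 2·31.5 = 63.
A = 500·(1 + 0.022)^63 ≈ 500·3.939185524 ≈ 1,969.5928.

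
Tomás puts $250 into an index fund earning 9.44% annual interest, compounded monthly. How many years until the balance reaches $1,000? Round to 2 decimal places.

14.74 years

We need (1 + 0.00786667)^(12t) = 4, so 12t = ln 4 / ln 1.007867 ≈ 176.9161.
t ≈ 176.9161/12 = 14.7430 years.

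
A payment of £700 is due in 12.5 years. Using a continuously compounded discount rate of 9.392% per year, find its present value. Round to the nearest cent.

P = A·e^(−rt) = 700·e^(−1.174).
e^(−1.174) ≈ 0.309127953, so P ≈ 216.3896.

£216.39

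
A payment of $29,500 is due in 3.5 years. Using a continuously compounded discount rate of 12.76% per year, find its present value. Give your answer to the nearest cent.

P = A·e^(−rt) = 29,500·e^(−0.4466).
e^(−0.4466) ≈ 0.63979977701, so P ≈ 18,874.0934.

$18,874.09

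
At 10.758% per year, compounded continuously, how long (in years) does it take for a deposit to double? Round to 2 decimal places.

e^(0.10758t) = 2, so 0.10758t = ln 2 ≈ 0.69315.
t ≈ 0.69315/0.10758 ≈ 6.4431.

6.44 years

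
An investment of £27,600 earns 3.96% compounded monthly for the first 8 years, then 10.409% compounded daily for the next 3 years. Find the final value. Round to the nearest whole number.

Phase 1: 27,600·(1 + 0.0033)^96 ≈ 37,867.5369.
Phase 2: 37,867.5369·(1 + 0.10409/365)^1095 ≈ 51,744.5795.

£51,745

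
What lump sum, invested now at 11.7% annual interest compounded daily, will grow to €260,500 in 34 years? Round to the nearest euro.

Growth factor = (1 + 0.117/365)^12410 ≈ 53.3760725709.
P = 260,500/53.3760725709 ≈ 4,880.4640.

€4,880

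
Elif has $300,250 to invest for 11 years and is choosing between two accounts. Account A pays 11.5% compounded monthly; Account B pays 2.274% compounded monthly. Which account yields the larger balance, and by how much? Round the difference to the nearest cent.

Account A growth factor: (1 + 0.115/12)^132 ≈ 3.521816795082; balance ≈ 1,057,425.4927.
Account B growth factor: (1 + 0.001895)^132 ≈ 1.28390124632; balance ≈ 385,491.3492.
Account A is larger by 671,934.1435.

Account A, by $671,934.14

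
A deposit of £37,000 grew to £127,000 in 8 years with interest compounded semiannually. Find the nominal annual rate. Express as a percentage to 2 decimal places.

16.03%

(1 + r/2)^16 = 127,000/37,000 = 3.43243.
1 + r/2 = 3.43243^(1/16) ≈ 1.080128, so r/2 ≈ 0.0801278.
r ≈ 2·0.0801278 = 16.02555%.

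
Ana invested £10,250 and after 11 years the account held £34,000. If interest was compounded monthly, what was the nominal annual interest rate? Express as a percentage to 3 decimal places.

10.950%

The 132-period growth factor is 34,000/10,250 = 3.31707.
r/12 = 3.31707^(1/132) − 1 ≈ 0.00912535, so r ≈ 12·0.00912535 = 10.95041%.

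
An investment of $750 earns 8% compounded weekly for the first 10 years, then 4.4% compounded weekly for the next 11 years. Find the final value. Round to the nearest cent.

After 10 years at 8%: 750 × 2.224173188 ≈ 1,668.1299.
Then 11 years at 4.4%: 1,668.1299 × 1.622219618 ≈ 2,706.0730.

$2,706.07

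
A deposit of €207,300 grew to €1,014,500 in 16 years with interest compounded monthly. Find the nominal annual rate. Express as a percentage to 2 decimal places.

9.97%

(1 + r/12)^192 = 1,014,500/207,300 = 4.89387.
1 + r/12 = 4.89387^(1/192) ≈ 1.008305, so r/12 ≈ 0.00830505.
r ≈ 12·0.00830505 = 9.96606%.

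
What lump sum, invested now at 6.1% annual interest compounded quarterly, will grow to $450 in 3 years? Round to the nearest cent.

Growth factor = (1 + 0.01525)^12 ≈ 1.19915681.
P = 450/1.19915681 ≈ 375.2637.

$375.26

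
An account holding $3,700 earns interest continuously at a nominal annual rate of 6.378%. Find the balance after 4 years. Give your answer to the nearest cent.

$4,775.28

A = P·e^(rt) = 3,700·e^(0.06378·4) = 3,700·e^0.25512.
e^0.25512 ≈ 1.290616486, so A ≈ 4,775.2810.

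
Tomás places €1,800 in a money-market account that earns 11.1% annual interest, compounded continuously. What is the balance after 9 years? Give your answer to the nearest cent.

€4,888.02

A = P·e^(rt) = 1,800·e^(0.111·9) = 1,800·e^0.999.
e^0.999 ≈ 2.715564905, so A ≈ 4,888.0168.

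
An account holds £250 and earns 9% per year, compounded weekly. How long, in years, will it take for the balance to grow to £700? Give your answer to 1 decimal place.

11.5 years

We need (1 + 0.00173077)^(52t) = 2.8, so 52t = ln 2.8 / ln 1.001731 ≈ 595.4059.
t ≈ 595.4059/52 = 11.4501 years.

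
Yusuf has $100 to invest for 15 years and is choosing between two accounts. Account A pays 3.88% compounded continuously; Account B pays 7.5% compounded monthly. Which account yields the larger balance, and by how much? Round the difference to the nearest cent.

Account B, by $127.98

Account A growth factor: e^(0.0388·15) = e^0.582 ≈ 1.78961408; balance ≈ 178.9614.
Account B growth factor: (1 + 0.00625)^180 ≈ 3.06945173; balance ≈ 306.9452.
Account B is larger by 127.9838.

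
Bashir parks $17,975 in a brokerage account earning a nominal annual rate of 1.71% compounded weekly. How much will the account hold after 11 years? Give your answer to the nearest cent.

$21,694.33

Growth factor = (1 + 0.0171/52)^572 ≈ 1.2069168848.
A ≈ 17,975 × 1.2069168848 ≈ 21,694.3310.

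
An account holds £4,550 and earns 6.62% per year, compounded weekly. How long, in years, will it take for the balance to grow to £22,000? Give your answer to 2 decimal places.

23.82 years

(1 + 0.00127308)^(52t) = 22,000/4,550 = 4.8352.
52t·ln(1 + 0.00127308) = ln(4.8352); 52t = 1.5759/0.00127227 ≈ 1238.6668.
t ≈ 23.8205 years.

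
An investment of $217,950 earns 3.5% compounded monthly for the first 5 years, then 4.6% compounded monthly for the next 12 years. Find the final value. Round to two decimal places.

After 5 years at 3.5%: 217,950 × 1.19094282914 ≈ 259,565.9896.
Then 12 years at 4.6%: 259,565.9896 × 1.73489118877 ≈ 450,318.7483.

$450,318.75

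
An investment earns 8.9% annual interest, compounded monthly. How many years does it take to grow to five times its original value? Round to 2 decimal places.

(1 + 0.00741667)^(12t) = 5.
12t = ln 5 / ln(1 + 0.00741667) ≈ 1.6094/0.0073893 ≈ 217.8066.
t ≈ 18.1505.

18.15 years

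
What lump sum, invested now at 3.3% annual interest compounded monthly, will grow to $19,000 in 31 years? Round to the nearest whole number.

Periodic rate = 3.3%/12 = 0.00275; 372 periods.
P = 19,000/(1 + 0.00275)^372 ≈ 19,000/2.7776241736 ≈ 6,840.3783.

$6,840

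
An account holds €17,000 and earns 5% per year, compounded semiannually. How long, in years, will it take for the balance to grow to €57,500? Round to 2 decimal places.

We need (1 + 0.025)^(2t) = 3.3824, so 2t = ln 3.3824 / ln 1.025 ≈ 49.3496.
t ≈ 49.3496/2 = 24.6748 years.

24.67 years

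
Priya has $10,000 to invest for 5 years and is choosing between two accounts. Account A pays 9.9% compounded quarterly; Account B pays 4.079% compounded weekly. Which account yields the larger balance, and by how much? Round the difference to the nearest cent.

A: (1 + 0.02475)^20 ≈ 1.6306416832, so 10,000 × 1.6306416832 ≈ 16,306.4168.
B: (1 + 0.04079/52)^260 ≈ 1.2261388067, so 10,000 × 1.2261388067 ≈ 12,261.3881.
Difference ≈ 4,045.0288 in favor of A.

Account A, by $4,045.03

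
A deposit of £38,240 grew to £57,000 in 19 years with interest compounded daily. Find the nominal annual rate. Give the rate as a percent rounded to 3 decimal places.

The 6935-period growth factor is 57,000/38,240 = 1.49059.
r/365 = 1.49059^(1/6935) − 1 ≈ 0.0000575603, so r ≈ 365·0.0000575603 = 2.10095%.

2.101%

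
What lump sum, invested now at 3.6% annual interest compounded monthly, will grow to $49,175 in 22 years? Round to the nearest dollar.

Periodic rate = 3.6%/12 = 0.003; 264 periods.
P = 49,175/(1 + 0.003)^264 ≈ 49,175/2.2051915385 ≈ 22,299.6502.

$22,300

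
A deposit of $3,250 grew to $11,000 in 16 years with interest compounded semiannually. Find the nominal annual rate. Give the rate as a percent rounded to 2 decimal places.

(1 + r/2)^32 = 11,000/3,250 = 3.38462.
1 + r/2 = 3.38462^(1/32) ≈ 1.038836, so r/2 ≈ 0.0388364.
r ≈ 2·0.0388364 = 7.76728%.

7.77%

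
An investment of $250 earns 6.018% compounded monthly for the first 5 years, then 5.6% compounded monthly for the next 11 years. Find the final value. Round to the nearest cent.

Phase 1: 250·(1 + 0.005015)^60 ≈ 337.5147.
Phase 2: 337.5147·(1 + 0.056/12)^132 ≈ 624.0160.

$624.02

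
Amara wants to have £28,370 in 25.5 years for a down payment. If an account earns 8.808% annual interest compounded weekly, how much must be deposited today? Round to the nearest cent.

Growth factor = (1 + 0.08808/52)^1326 ≈ 9.4322995555.
P = 28,370/9.4322995555 ≈ 3,007.7501.

£3,007.75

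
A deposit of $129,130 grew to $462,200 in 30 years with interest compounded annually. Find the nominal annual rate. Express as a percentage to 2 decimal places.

(1 + r)^30 = 462,200/129,130 = 3.57934.
1 + r = 3.57934^(1/30) ≈ 1.043422, so r ≈ 0.0434222.
r ≈ 4.34222%.

4.34%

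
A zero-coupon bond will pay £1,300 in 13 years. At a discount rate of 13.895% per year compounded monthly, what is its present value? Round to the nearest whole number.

Growth factor = (1 + 0.13895/12)^156 ≈ 6.025328626.
P = 1,300/6.025328626 ≈ 215.7559.

£216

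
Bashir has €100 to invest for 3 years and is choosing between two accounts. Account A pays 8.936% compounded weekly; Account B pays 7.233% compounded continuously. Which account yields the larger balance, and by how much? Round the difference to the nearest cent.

Account A, by €6.48

A: (1 + 0.08936/52)^156 ≈ 1.30715095, so 100 × 1.30715095 ≈ 130.7151.
B: e^(0.07233·3) = e^0.21699 ≈ 1.24233168, so 100 × 1.24233168 ≈ 124.2332.
Difference ≈ 6.4819 in favor of A.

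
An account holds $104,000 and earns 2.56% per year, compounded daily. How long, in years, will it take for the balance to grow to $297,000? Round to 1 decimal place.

We need (1 + 0.000070137)^(365t) = 2.8558, so 365t = ln 2.8558 / ln 1.00007 ≈ 14961.8353.
t ≈ 14961.8353/365 = 40.9913 years.

41.0 years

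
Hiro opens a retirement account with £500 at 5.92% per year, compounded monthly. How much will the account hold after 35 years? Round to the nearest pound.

Growth factor = (1 + 0.0592/12)^420 ≈ 7.900340138.
A ≈ 500 × 7.900340138 ≈ 3,950.1701.

£3,950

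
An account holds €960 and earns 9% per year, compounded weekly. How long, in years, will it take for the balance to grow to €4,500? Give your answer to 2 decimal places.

17.18 years

(1 + 0.00173077)^(52t) = 4,500/960 = 4.6875.
52t·ln(1 + 0.00173077) = ln(4.6875); 52t = 1.5449/0.00172927 ≈ 893.3808.
t ≈ 17.1804 years.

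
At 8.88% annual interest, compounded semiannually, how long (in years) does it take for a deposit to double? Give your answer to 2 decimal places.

(1 + 0.0444)^(2t) = 2.
2t = ln 2 / ln(1 + 0.0444) ≈ 0.69315/0.0434426 ≈ 15.9555.
t ≈ 7.9777.

7.98 years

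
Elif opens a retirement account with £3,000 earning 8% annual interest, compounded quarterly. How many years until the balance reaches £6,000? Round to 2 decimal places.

8.75 years

We need (1 + 0.02)^(4t) = 2, so 4t = ln 2 / ln 1.02 ≈ 35.0028.
t ≈ 35.0028/4 = 8.7507 years.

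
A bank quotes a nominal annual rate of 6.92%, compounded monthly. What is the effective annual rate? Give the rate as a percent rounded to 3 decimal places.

One year is 12 periods at 0.00576667 each: (1 + 0.00576667)^12 ≈ 1.071438.
EAR = 1.071438 − 1 ≈ 7.14375%.

7.144%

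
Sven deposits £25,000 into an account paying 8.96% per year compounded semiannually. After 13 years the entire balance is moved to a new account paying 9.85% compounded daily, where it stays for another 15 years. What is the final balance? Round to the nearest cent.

£342,283.37

Phase 1: 25,000·(1 + 0.0448)^26 ≈ 78,127.2020.
Phase 2: 78,127.2020·(1 + 0.0985/365)^5475 ≈ 342,283.3721.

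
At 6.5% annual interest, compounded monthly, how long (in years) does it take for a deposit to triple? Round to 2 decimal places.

16.95 years

(1 + 0.00541667)^(12t) = 3.
12t = ln 3 / ln(1 + 0.00541667) ≈ 1.0986/0.00540205 ≈ 203.3695.
t ≈ 16.9475.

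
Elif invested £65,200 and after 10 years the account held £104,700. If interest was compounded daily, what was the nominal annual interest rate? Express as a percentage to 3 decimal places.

4.737%

(1 + r/365)^3650 = 104,700/65,200 = 1.60583.
1 + r/365 = 1.60583^(1/3650) ≈ 1.00013, so r/365 ≈ 0.000129773.
r ≈ 365·0.000129773 = 4.73670%.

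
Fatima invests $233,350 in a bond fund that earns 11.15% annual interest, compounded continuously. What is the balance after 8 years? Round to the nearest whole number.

A = P·e^(rt) = 233,350·e^(0.1115·8) = 233,350·e^0.892.
e^0.892 ≈ 2.4400047841, so A ≈ 569,375.1164.

$569,375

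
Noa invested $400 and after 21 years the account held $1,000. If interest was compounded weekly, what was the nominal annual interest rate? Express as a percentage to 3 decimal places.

4.365%

The 1092-period growth factor is 1,000/400 = 2.5.
r/52 = 2.5^(1/1092) − 1 ≈ 0.000839446, so r ≈ 52·0.000839446 = 4.36512%.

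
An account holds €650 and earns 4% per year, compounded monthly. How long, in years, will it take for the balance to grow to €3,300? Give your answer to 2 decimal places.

40.69 years

(1 + 0.00333333)^(12t) = 3,300/650 = 5.0769.
12t·ln(1 + 0.00333333) = ln(5.0769); 12t = 1.6247/0.00332779 ≈ 488.2235.
t ≈ 40.6853 years.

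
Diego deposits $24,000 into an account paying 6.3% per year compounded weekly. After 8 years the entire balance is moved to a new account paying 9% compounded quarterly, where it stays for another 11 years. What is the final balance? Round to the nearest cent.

Phase 1: 24,000·(1 + 0.063/52)^416 ≈ 39,715.7871.
Phase 2: 39,715.7871·(1 + 0.0225)^44 ≈ 105,718.0413.

$105,718.04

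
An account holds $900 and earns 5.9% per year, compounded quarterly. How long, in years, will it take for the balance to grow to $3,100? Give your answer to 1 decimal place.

(1 + 0.01475)^(4t) = 3,100/900 = 3.4444.
4t·ln(1 + 0.01475) = ln(3.4444); 4t = 1.2368/0.0146423 ≈ 84.4652.
t ≈ 21.1163 years.

21.1 years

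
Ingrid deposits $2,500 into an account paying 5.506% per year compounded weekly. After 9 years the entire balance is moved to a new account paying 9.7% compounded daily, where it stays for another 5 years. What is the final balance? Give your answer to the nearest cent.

After 9 years at 5.506%: 2,500 × 1.64095409 ≈ 4,102.3852.
Then 5 years at 9.7%: 4,102.3852 × 1.62407036 ≈ 6,662.5623.

$6,662.56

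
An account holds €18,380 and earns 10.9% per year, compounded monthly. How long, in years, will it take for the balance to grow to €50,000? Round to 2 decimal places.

We need (1 + 0.00908333)^(12t) = 2.7203, so 12t = ln 2.7203 / ln 1.009083 ≈ 110.6750.
t ≈ 110.6750/12 = 9.2229 years.

9.22 years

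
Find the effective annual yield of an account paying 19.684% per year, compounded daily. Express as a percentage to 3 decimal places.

One year is 365 periods at 0.000539288 each: (1 + 0.000539288)^365 ≈ 1.217485.
EAR = 1.217485 − 1 ≈ 21.74846%.

21.748%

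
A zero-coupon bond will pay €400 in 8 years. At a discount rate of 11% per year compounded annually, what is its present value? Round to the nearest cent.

Annual rate = 11% = 0.11; 8 periods.
P = 400/(1 + 0.11)^8 ≈ 400/2.30453777 ≈ 173.5706.

€173.57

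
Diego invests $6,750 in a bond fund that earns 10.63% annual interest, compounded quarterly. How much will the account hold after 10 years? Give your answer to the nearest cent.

$19,272.19

Growth factor = (1 + 0.026575)^40 ≈ 2.8551396174.
A ≈ 6,750 × 2.8551396174 ≈ 19,272.1924.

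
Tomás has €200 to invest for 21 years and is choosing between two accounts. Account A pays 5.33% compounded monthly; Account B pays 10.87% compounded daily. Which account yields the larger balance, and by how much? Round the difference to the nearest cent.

Account B, by €1,348.93

Account A growth factor: (1 + 0.0533/12)^252 ≈ 3.05512821; balance ≈ 611.0256.
Account B growth factor: (1 + 0.1087/365)^7665 ≈ 9.799782231; balance ≈ 1,959.9564.
Account B is larger by 1,348.9308.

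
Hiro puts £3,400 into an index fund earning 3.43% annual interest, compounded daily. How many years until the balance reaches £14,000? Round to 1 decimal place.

(1 + 0.0000939726)^(365t) = 14,000/3,400 = 4.1176.
365t·ln(1 + 0.0000939726) = ln(4.1176); 365t = 1.4153/9.39682e-05 ≈ 15061.2876.
t ≈ 41.2638 years.

41.3 years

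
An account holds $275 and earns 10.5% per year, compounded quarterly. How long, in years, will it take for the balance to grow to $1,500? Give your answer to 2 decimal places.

16.37 years

(1 + 0.02625)^(4t) = 1,500/275 = 5.4545.
4t·ln(1 + 0.02625) = ln(5.4545); 4t = 1.6964/0.0259114 ≈ 65.4712.
t ≈ 16.3678 years.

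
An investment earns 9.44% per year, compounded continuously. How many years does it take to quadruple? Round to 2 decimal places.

e^(0.0944t) = 4, so 0.0944t = ln 4 ≈ 1.3863.
t ≈ 1.3863/0.0944 ≈ 14.6853.

14.69 years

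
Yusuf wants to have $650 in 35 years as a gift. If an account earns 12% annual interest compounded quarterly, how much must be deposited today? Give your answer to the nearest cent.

$10.37

Growth factor = (1 + 0.03)^140 ≈ 62.6919038.
P = 650/62.6919038 ≈ 10.3682.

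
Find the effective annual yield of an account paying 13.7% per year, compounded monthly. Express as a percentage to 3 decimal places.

EAR = (1 + 13.7%/12)^12 − 1 = (1 + 0.0114167)^12 − 1.
(1 + 0.0114167)^12 ≈ 1.145938, so EAR ≈ 14.59384%.

14.594%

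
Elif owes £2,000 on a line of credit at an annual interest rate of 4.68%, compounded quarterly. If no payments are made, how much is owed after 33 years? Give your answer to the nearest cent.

£9,286.69

Growth factor = (1 + 0.0117)^132 ≈ 4.643345495.
A ≈ 2,000 × 4.643345495 ≈ 9,286.6910.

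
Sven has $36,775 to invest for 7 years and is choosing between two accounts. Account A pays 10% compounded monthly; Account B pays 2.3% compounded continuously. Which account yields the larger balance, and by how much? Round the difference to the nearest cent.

Account A, by $30,642.22

A: (1 + 0.1/12)^84 ≈ 2.0079201527, so 36,775 × 2.0079201527 ≈ 73,841.2636.
B: e^(0.023·7) = e^0.161 ≈ 1.1746849688, so 36,775 × 1.1746849688 ≈ 43,199.0397.
Difference ≈ 30,642.2239 in favor of A.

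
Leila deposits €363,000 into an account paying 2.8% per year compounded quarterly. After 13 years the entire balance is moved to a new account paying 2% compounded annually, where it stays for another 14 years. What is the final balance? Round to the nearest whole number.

Phase 1: 363,000·(1 + 0.007)^52 ≈ 521,721.9320.
Phase 2: 521,721.9320·(1 + 0.02)^14 ≈ 688,401.0094.

€688,401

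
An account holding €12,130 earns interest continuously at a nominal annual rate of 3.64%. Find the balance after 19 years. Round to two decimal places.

€24,222.49

A = P·e^(rt) = 12,130·e^(0.0364·19) = 12,130·e^0.6916.
e^0.6916 ≈ 1.9969080314, so A ≈ 24,222.4944.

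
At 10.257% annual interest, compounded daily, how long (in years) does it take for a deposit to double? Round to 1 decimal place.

(1 + 0.000281014)^(365t) = 2.
365t = ln 2 / ln(1 + 0.000281014) ≈ 0.69315/0.000280974 ≈ 2466.9423.
t ≈ 6.7587.

6.8 years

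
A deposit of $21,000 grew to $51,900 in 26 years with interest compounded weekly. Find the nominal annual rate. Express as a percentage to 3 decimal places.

3.481%

The 1352-period growth factor is 51,900/21,000 = 2.47143.
r/52 = 2.47143^(1/1352) − 1 ≈ 0.000669452, so r ≈ 52·0.000669452 = 3.48115%.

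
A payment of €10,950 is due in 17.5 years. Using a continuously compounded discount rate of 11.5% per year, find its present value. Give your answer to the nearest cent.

P = A·e^(−rt) = 10,950·e^(−2.0125).
e^(−2.0125) ≈ 0.13365412135, so P ≈ 1,463.5126.

€1,463.51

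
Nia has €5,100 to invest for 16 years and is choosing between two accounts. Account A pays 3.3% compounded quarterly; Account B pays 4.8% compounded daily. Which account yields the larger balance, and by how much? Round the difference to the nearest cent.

Account A growth factor: (1 + 0.00825)^64 ≈ 1.691869119; balance ≈ 8,628.5325.
Account B growth factor: (1 + 0.048/365)^5840 ≈ 2.1553422029; balance ≈ 10,992.2452.
Account B is larger by 2,363.7127.

Account B, by €2,363.71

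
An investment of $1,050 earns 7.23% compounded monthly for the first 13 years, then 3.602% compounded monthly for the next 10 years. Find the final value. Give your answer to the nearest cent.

Phase 1: 1,050·(1 + 0.006025)^156 ≈ 2,680.1427.
Phase 2: 2,680.1427·(1 + 0.03602/12)^120 ≈ 3,840.2233.

$3,840.22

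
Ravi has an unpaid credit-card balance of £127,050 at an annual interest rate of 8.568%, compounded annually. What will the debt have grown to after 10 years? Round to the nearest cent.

£289,063.36

Growth factor = (1 + 0.08568)^10 ≈ 2.27519369152.
A ≈ 127,050 × 2.27519369152 ≈ 289,063.3585.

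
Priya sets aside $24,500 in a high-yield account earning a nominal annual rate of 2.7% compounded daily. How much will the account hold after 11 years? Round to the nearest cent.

$32,972.11

Periodic rate = 2.7%/365 = 0.0000739726; periods = 365·11 = 4015.
A = 24,500·(1 + 0.027/365)^4015 ≈ 24,500·1.3458005166 ≈ 32,972.1127.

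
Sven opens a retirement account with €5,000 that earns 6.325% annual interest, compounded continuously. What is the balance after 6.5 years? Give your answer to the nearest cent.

€7,542.57

A = P·e^(rt) = 5,000·e^(0.06325·6.5) = 5,000·e^0.411125.
e^0.411125 ≈ 1.508513909, so A ≈ 7,542.5695.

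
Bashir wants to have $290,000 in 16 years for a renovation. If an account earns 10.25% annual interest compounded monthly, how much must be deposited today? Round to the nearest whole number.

Periodic rate = 10.25%/12 = 0.00854167; 192 periods.
P = 290,000/(1 + 0.1025/12)^192 ≈ 290,000/5.11939088598 ≈ 56,647.3642.

$56,647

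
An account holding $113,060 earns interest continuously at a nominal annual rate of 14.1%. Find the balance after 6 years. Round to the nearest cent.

A = P·e^(rt) = 113,060·e^(0.141·6) = 113,060·e^0.846.
e^0.846 ≈ 2.33030695676, so A ≈ 263,464.5045.

$263,464.50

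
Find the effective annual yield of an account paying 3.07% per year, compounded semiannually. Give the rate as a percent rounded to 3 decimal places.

EAR = (1 + 3.07%/2)^2 − 1 = (1 + 0.01535)^2 − 1.
(1 + 0.01535)^2 ≈ 1.030936, so EAR ≈ 3.09356%.

3.094%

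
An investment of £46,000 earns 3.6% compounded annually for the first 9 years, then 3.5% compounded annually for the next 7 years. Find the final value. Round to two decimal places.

£80,459.64

Phase 1: 46,000·(1 + 0.036)^9 ≈ 63,240.5488.
Phase 2: 63,240.5488·(1 + 0.035)^7 ≈ 80,459.6389.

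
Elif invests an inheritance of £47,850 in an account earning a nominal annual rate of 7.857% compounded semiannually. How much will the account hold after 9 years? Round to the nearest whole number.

Periodic rate = 7.857%/2 = 0.039285; periods = 2·9 = 18.
A = 47,850·(1 + 0.039285)^18 ≈ 47,850·2.000893 ≈ 95,742.7300.

£95,743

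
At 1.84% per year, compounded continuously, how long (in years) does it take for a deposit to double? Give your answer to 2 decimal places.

37.67 years

e^(0.0184t) = 2, so 0.0184t = ln 2 ≈ 0.69315.
t ≈ 0.69315/0.0184 ≈ 37.6710.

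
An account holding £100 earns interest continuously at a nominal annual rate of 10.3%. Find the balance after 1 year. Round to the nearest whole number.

£111

A = P·e^(rt) = 100·e^(0.103·1) = 100·e^0.103.
e^0.103 ≈ 1.10849141, so A ≈ 110.8491.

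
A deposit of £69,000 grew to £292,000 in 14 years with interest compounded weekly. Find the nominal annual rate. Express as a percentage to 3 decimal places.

(1 + r/52)^728 = 292,000/69,000 = 4.23188.
1 + r/52 = 4.23188^(1/728) ≈ 1.001984, so r/52 ≈ 0.00198362.
r ≈ 52·0.00198362 = 10.31484%.

10.315%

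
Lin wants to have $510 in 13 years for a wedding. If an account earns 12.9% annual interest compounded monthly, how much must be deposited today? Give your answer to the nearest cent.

$96.19

Periodic rate = 12.9%/12 = 0.01075; 156 periods.
P = 510/(1 + 0.01075)^156 ≈ 510/5.30182027 ≈ 96.1934.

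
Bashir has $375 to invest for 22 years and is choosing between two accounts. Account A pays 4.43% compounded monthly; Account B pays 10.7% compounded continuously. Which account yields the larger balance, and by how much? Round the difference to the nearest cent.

Account A growth factor: (1 + 0.0443/12)^264 ≈ 2.64535551; balance ≈ 992.0083.
Account B growth factor: e^(0.107·22) = e^2.354 ≈ 10.527596; balance ≈ 3,947.8485.
Account B is larger by 2,955.8402.

Account B, by $2,955.84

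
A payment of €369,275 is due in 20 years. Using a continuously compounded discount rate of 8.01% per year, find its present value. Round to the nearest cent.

P = A·e^(−rt) = 369,275·e^(−1.602).
e^(−1.602) ≈ 0.201493128483, so P ≈ 74,406.3750.

€74,406.38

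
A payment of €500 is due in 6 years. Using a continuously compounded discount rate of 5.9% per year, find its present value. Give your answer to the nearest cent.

P = A·e^(−rt) = 500·e^(−0.354).
e^(−0.354) ≈ 0.701874967, so P ≈ 350.9375.

€350.94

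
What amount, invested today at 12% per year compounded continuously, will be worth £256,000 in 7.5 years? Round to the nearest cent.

£104,081.83

P = A·e^(−rt) = 256,000·e^(−0.9).
e^(−0.9) ≈ 0.406569659741, so P ≈ 104,081.8329.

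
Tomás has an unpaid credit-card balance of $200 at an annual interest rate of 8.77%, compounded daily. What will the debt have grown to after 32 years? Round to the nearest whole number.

$3,309

Growth factor = (1 + 0.0877/365)^11680 ≈ 16.5446519.
A ≈ 200 × 16.5446519 ≈ 3,308.9304.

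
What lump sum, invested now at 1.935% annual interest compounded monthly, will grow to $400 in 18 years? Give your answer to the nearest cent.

$282.43

Periodic rate = 1.935%/12 = 0.0016125; 216 periods.
P = 400/(1 + 0.0016125)^216 ≈ 400/1.41625984 ≈ 282.4340.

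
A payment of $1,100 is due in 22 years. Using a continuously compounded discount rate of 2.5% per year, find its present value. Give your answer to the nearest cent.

$634.64

P = A·e^(−rt) = 1,100·e^(−0.55).
e^(−0.55) ≈ 0.5769498104, so P ≈ 634.6448.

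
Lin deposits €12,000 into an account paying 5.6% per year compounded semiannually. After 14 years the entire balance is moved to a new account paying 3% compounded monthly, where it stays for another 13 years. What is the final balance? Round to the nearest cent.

€38,384.15

Phase 1: 12,000·(1 + 0.028)^28 ≈ 26,000.9045.
Phase 2: 26,000.9045·(1 + 0.0025)^156 ≈ 38,384.1509.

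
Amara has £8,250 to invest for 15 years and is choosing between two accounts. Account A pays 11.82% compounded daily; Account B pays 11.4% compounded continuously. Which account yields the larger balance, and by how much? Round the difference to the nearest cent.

Account A growth factor: (1 + 0.1182/365)^5475 ≈ 5.8868025041; balance ≈ 48,566.1207.
Account B growth factor: e^(0.114·15) = e^1.71 ≈ 5.5289614776; balance ≈ 45,613.9322.
Account A is larger by 2,952.1885.

Account A, by £2,952.19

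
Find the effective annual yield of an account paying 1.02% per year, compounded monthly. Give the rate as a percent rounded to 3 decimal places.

One year is 12 periods at 0.00085 each: (1 + 0.00085)^12 ≈ 1.010248.
EAR = 1.010248 − 1 ≈ 1.02478%.

1.025%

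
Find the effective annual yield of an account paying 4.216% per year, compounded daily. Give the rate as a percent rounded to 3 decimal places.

EAR = (1 + 4.216%/365)^365 − 1 = (1 + 0.000115507)^365 − 1.
(1 + 0.000115507)^365 ≈ 1.043059, so EAR ≈ 4.30588%.

4.306%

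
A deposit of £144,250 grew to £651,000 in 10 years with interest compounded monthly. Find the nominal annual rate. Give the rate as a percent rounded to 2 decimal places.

15.16%

(1 + r/12)^120 = 651,000/144,250 = 4.513.
1 + r/12 = 4.513^(1/120) ≈ 1.012637, so r/12 ≈ 0.0126372.
r ≈ 12·0.0126372 = 15.16464%.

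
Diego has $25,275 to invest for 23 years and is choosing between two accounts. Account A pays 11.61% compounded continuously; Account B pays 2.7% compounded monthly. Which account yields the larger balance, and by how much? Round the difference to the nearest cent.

Account A, by $318,081.11

A: e^(0.1161·23) = e^2.6703 ≈ 14.4443018334, so 25,275 × 14.4443018334 ≈ 365,079.7288.
B: (1 + 0.00225)^276 ≈ 1.8594903061, so 25,275 × 1.8594903061 ≈ 46,998.6175.
Difference ≈ 318,081.1114 in favor of A.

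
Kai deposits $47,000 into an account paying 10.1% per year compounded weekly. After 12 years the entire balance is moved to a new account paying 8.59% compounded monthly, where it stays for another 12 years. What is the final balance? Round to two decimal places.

After 12 years at 10.1%: 47,000 × 3.35625068521 ≈ 157,743.7822.
Then 12 years at 8.59%: 157,743.7822 × 2.79303301544 ≈ 440,583.5917.

$440,583.59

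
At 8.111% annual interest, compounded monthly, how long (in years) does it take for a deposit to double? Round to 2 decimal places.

(1 + 0.00675917)^(12t) = 2.
12t = ln 2 / ln(1 + 0.00675917) ≈ 0.69315/0.00673643 ≈ 102.8954.
t ≈ 8.5746.

8.57 years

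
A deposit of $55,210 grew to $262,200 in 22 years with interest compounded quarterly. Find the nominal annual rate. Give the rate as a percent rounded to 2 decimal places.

(1 + r/4)^88 = 262,200/55,210 = 4.74914.
1 + r/4 = 4.74914^(1/88) ≈ 1.017862, so r/4 ≈ 0.0178618.
r ≈ 4·0.0178618 = 7.14471%.

7.14%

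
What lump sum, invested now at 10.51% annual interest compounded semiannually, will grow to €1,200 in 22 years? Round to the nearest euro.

Periodic rate = 10.51%/2 = 0.05255; 44 periods.
P = 1,200/(1 + 0.05255)^44 ≈ 1,200/9.520951782 ≈ 126.0378.

€126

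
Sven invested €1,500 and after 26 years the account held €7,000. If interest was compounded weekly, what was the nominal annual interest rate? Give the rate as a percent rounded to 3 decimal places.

(1 + r/52)^1352 = 7,000/1,500 = 4.66667.
1 + r/52 = 4.66667^(1/1352) ≈ 1.00114, so r/52 ≈ 0.00114003.
r ≈ 52·0.00114003 = 5.92817%.

5.928%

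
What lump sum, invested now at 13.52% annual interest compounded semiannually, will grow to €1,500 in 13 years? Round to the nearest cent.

€273.82

Growth factor = (1 + 0.0676)^26 ≈ 5.478008389.
P = 1,500/5.478008389 ≈ 273.8221.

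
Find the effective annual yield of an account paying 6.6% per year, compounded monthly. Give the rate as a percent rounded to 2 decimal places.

EAR = (1 + 6.6%/12)^12 − 1 = (1 + 0.0055)^12 − 1.
(1 + 0.0055)^12 ≈ 1.068034, so EAR ≈ 6.80336%.

6.80%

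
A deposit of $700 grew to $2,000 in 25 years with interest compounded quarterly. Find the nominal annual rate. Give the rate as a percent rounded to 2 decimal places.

(1 + r/4)^100 = 2,000/700 = 2.85714.
1 + r/4 = 2.85714^(1/100) ≈ 1.010554, so r/4 ≈ 0.0105535.
r ≈ 4·0.0105535 = 4.22141%.

4.22%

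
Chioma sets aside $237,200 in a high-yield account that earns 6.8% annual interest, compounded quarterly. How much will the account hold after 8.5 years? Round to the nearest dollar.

Periodic rate = 6.8%/4 = 0.017; periods = 4·8.5 = 34.
A = 237,200·(1 + 0.017)^34 ≈ 237,200·1.77383164895 ≈ 420,752.8671.

$420,753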